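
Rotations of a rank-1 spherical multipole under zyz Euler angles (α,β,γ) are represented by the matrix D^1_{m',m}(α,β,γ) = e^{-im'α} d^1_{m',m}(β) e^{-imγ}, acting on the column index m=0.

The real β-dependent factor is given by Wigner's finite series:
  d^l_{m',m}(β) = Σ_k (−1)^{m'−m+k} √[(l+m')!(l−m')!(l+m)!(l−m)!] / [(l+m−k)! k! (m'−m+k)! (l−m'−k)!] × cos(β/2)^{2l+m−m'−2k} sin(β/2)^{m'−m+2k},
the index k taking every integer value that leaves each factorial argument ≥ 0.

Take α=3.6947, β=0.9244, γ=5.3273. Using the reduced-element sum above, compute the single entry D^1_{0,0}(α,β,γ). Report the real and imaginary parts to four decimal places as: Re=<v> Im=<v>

Split into d^1_{0,0}(β=0.9244) × two z-phases.
With c≡cos(β/2)=0.895074 and s≡sin(β/2)=0.445918, N=[1·1·1·1]^{1/2}=1.000000
k: max(0,(0)−(0))=0 … min(1+(0),1−(0))=1
  k=0: (−1)^0·1.0000/(1)·0.8951^2·0.4459^0 = +0.801157
  k=1: (−1)^1·1.0000/(1)·0.8951^0·0.4459^2 = -0.198843
d^1_{0,0}(0.9244) = +0.801157 -0.198843 = +0.602314
Phases: e^{-i·(0)·3.6947}=+1.000000+0.000000i, e^{-i·(0)·5.3273}=+1.000000+0.000000i ⇒ D=+0.602314+0.000000i

Re=0.6023 Im=0.0000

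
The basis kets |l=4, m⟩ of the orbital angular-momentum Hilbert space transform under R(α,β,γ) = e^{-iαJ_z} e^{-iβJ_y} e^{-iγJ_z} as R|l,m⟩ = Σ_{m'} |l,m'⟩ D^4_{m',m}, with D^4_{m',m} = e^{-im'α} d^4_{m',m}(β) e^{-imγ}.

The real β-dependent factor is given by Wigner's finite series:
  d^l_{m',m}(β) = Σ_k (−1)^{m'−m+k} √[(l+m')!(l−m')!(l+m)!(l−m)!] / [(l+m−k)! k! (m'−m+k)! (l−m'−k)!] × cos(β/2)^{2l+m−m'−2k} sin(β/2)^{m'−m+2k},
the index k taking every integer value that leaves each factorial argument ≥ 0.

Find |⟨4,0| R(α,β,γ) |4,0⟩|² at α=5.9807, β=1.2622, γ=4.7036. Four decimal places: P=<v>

P=0.0044

D^4_{0,0}(5.9807,1.2622,4.7036) = e^{-i·0·5.9807}·d^4_{0,0}(1.2622)·e^{-i·0·4.7036}. Compute d first:
Half-angle: c=0.807379, s=0.590033. N=√(24·24·24·24)=576.000000
k∈{0,1,2,3,4} keeps every argument non-negative
  k=0: (−1)^0·576.0000/(576)·0.8074^8·0.5900^0 = +0.180559
  k=1: (−1)^1·576.0000/(36)·0.8074^6·0.5900^2 = -1.542899
  k=2: (−1)^2·576.0000/(16)·0.8074^4·0.5900^4 = +1.854036
  k=3: (−1)^3·576.0000/(36)·0.8074^2·0.5900^6 = -0.440082
  k=4: (−1)^4·576.0000/(576)·0.8074^0·0.5900^8 = +0.014690
d^4_{0,0}(1.2622) = +0.180559 -1.542899 +1.854036 -0.440082 +0.014690 = +0.066303
|D^4_{0,0}|² = |d^4_{0,0}(β)|² = (+0.066303)² = 0.004396 (the z-rotation phases have unit modulus)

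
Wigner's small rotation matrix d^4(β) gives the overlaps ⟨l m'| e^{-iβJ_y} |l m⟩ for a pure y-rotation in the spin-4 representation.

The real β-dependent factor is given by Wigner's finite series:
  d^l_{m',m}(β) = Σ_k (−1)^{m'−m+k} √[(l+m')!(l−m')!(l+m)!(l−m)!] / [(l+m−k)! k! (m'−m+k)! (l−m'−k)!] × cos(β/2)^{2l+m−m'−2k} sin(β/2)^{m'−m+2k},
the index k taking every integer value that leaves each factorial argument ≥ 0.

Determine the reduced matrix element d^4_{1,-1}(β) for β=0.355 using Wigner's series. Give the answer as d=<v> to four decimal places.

d=0.2566

d^4_{1,-1}(β=0.355) via Wigner's sum:
With c≡cos(β/2)=0.984288 and s≡sin(β/2)=0.176569, N=[120·6·6·120]^{1/2}=720.000000
k: max(0,(-1)−(1))=0 … min(4+(-1),4−(1))=3
  k=0: (−1)^2·720.0000/(72)·0.9843^6·0.1766^2 = +0.283508
  k=1: (−1)^3·720.0000/(24)·0.9843^4·0.1766^4 = -0.027370
  k=2: (−1)^4·720.0000/(48)·0.9843^2·0.1766^6 = +0.000440
  k=3: (−1)^5·720.0000/(720)·0.9843^0·0.1766^8 = -0.000001
d^4_{1,-1}(0.355) = +0.283508 -0.027370 +0.000440 -0.000001 = +0.256577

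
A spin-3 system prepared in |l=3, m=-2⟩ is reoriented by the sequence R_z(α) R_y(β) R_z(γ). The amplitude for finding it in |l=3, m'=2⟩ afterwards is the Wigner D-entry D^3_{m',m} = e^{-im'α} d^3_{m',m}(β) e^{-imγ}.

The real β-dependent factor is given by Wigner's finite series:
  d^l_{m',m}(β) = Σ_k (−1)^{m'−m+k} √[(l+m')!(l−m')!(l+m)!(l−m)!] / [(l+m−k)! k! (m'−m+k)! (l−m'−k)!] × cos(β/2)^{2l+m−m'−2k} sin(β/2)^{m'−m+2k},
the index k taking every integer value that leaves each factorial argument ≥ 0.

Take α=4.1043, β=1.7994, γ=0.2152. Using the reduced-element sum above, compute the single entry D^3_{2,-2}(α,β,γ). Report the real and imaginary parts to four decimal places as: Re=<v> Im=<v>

Split into d^3_{2,-2}(β=1.7994) × two z-phases.
With c≡cos(β/2)=0.621845 and s≡sin(β/2)=0.783140, N=[120·1·1·120]^{1/2}=120.000000
The bounds max(0,m−m')=0 and min(l+m,l−m')=1 give 2 terms
  k=0: (−1)^4·120.0000/(24)·0.6218^2·0.7831^4 = +0.727265
  k=1: (−1)^5·120.0000/(120)·0.6218^0·0.7831^6 = -0.230695
d^3_{2,-2}(1.7994) = +0.727265 -0.230695 = +0.496570
D = (-0.347233-0.937779i)·(+0.496570)·(+0.908799+0.417234i) = +0.037595-0.495145i

Re=0.0376 Im=-0.4951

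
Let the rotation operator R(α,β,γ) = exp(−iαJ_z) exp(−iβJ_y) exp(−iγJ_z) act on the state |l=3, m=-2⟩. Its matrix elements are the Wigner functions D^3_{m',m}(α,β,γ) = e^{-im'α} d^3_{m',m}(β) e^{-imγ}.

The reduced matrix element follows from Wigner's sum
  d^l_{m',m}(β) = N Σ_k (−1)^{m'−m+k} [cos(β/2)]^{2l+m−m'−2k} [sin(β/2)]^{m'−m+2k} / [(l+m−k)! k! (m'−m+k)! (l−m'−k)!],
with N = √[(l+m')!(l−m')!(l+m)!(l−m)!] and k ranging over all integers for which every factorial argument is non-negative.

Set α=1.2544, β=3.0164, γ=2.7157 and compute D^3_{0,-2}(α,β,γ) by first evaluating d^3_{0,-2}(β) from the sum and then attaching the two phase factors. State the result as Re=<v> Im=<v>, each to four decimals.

Re=-0.0140 Im=0.0159

Split into d^3_{0,-2}(β=3.0164) × two z-phases.
c=cos(3.0164/2)=0.062555, s=sin(3.0164/2)=0.998041; N=√[6·6·1·120]=65.726707
The bounds max(0,m−m')=0 and min(l+m,l−m')=1 give 2 terms
  k=0: (−1)^2·65.7267/(12)·0.0626^4·0.9980^2 = +0.000084
  k=1: (−1)^3·65.7267/(12)·0.0626^2·0.9980^4 = -0.021266
d^3_{0,-2}(3.0164) = +0.000084 -0.021266 = -0.021182
Attach z-rotation phases: D = e^{-i(0)(1.2544)}·(-0.021182)·e^{-i(-2)(2.7157)} = -0.013952+0.015939i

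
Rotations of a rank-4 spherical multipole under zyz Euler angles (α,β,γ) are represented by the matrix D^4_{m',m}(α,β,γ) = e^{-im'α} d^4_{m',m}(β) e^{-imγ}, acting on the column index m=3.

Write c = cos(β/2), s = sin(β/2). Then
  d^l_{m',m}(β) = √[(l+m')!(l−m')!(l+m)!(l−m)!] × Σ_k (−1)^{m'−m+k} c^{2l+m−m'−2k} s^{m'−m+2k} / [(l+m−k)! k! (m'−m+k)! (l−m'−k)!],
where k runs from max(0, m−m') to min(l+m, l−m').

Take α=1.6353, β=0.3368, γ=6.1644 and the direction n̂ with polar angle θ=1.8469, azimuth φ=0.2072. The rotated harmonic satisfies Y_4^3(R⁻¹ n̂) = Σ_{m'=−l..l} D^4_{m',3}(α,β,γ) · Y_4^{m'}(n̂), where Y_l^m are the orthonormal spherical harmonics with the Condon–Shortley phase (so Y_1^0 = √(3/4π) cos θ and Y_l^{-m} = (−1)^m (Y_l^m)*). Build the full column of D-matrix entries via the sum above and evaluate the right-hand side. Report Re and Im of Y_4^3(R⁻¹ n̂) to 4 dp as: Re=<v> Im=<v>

Re=-0.2130 Im=0.1265

Need the full column D^4_{m',3} for m'=−4..4 at α=1.6353, β=0.3368, γ=6.1644.
cos(β/2)=0.985854, sin(β/2)=0.167605
d^4_{-4,3}: single k=7 term ⇒ +0.000010;  D = +0.000008+0.000006i
d^4_{-3,3}: k∈[6..7] ⇒ +0.000151 -0.000001 = +0.000150;  D = +0.000078-0.000128i
d^4_{-2,3}: k∈[5..6] ⇒ +0.001423 -0.000014 = +0.001409;  D = -0.001246-0.000657i
d^4_{-1,3}: k∈[4..5] ⇒ +0.009861 -0.000171 = +0.009690;  D = -0.003959+0.008844i
d^4_{0,3}: k∈[3..4] ⇒ +0.051879 -0.001499 = +0.050379;  D = +0.047214+0.017575i
d^4_{1,3}: k∈[2..3] ⇒ +0.204702 -0.009861 = +0.194841;  D = +0.056061-0.186601i
d^4_{2,3}: k∈[1..2] ⇒ +0.567597 -0.049217 = +0.518381;  D = -0.505041-0.116840i
d^4_{3,3}: k∈[0..1] ⇒ +0.892281 -0.180530 = +0.711751;  D = -0.115393+0.702334i
d^4_{4,3}: single k=0 term ⇒ -0.429063;  D = -0.426990-0.042127i
Y_4^{m'}(θ=1.8469,φ=0.2072) and Σ D·Y over m':
  (+0.0000+0.0000i)·(+0.2563-0.2795i)  (+0.0001-0.0001i)·(-0.2471+0.1770i)  (-0.0012-0.0007i)·(-0.1360+0.0598i)  (-0.0040+0.0088i)·(+0.3011-0.0633i)  (+0.0472+0.0176i)·(+0.1020+0.0000i)  (+0.0561-0.1866i)·(-0.3011-0.0633i)  (-0.5050-0.1168i)·(-0.1360-0.0598i)  (-0.1154+0.7023i)·(+0.2471+0.1770i)  (-0.4270-0.0421i)·(+0.2563+0.2795i)
Y_4^3(R⁻¹ n̂) = -0.213042+0.126454i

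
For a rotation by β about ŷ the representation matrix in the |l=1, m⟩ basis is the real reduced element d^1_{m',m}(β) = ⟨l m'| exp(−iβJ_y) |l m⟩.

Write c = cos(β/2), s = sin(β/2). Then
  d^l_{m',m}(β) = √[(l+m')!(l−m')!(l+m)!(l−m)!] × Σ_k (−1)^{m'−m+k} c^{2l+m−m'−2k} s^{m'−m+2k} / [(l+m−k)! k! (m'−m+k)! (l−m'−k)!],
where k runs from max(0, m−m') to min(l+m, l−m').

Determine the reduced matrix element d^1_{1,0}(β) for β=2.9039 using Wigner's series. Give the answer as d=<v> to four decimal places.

d^1_{1,0}(β=2.9039) via Wigner's sum:
c=cos(2.9039/2)=0.118567, s=sin(2.9039/2)=0.992946; N=√[2·1·1·1]=1.414214
Admissible k: 0..0 (factorial args all ≥0)
  k=0: (−1)^1·1.4142/(1)·0.1186^1·0.9929^1 = -0.166496
d^1_{1,0}(2.9039) = -0.166496

d=-0.1665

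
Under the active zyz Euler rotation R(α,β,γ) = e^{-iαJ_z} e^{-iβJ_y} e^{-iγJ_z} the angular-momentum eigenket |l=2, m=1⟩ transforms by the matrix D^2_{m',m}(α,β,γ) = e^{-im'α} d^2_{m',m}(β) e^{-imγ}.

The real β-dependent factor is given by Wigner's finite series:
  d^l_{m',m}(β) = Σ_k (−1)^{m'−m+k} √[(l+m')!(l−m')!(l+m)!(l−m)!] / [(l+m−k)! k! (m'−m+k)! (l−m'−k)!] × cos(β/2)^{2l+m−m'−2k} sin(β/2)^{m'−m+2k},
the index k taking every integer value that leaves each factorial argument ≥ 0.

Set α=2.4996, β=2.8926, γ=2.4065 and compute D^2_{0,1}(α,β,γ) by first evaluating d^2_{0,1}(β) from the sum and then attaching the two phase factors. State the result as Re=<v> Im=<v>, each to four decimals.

Re=0.2170 Im=0.1962

Split into d^2_{0,1}(β=2.8926) × two z-phases.
With c≡cos(β/2)=0.124175 and s≡sin(β/2)=0.992260, N=[2·2·6·1]^{1/2}=4.898979
k: max(0,(1)−(0))=1 … min(2+(1),2−(0))=2
  k=1: (−1)^0·4.8990/(2)·0.1242^3·0.9923^1 = +0.004654
  k=2: (−1)^1·4.8990/(2)·0.1242^1·0.9923^3 = -0.297157
d^2_{0,1}(2.8926) = +0.004654 -0.297157 = -0.292504
Attach z-rotation phases: D = e^{-i(0)(2.4996)}·(-0.292504)·e^{-i(1)(2.4065)} = +0.216970+0.196169i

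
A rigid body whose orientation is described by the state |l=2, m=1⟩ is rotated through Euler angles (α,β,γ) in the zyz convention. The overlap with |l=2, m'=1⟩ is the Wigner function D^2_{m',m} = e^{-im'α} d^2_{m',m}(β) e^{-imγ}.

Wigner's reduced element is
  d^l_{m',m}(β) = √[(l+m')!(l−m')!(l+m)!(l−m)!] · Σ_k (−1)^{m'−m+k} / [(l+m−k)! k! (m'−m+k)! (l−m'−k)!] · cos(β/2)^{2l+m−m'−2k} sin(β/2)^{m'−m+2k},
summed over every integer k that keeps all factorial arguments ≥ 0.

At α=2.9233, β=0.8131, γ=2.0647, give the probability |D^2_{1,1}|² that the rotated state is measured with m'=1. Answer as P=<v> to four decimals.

P=0.0998

Split into d^2_{1,1}(β=0.8131) × two z-phases.
c=cos(0.8131/2)=0.918491, s=sin(0.8131/2)=0.395443; N=√[6·1·6·1]=6.000000
k∈{0,1} keeps every argument non-negative
  k=0: (−1)^0·6.0000/(6)·0.9185^4·0.3954^0 = +0.711703
  k=1: (−1)^1·6.0000/(2)·0.9185^2·0.3954^2 = -0.395766
d^2_{1,1}(0.8131) = +0.711703 -0.395766 = +0.315937
|D^2_{1,1}|² = |d^2_{1,1}(β)|² = (+0.315937)² = 0.099816 (the z-rotation phases have unit modulus)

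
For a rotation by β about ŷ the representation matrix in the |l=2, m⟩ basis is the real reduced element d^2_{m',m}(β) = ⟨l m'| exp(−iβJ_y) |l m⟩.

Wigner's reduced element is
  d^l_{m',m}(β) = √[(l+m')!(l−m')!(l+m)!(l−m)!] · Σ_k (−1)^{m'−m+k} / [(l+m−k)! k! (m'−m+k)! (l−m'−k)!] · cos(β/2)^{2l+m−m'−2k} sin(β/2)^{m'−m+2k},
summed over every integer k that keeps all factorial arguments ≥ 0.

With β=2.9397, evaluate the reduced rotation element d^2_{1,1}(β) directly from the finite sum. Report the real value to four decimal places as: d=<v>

d^2_{1,1}(β=2.9397) via Wigner's sum:
c=cos(2.9397/2)=0.100775, s=sin(2.9397/2)=0.994909; N=√[6·1·6·1]=6.000000
k∈{0,1} keeps every argument non-negative
  k=0: (−1)^0·6.0000/(6)·0.1008^4·0.9949^0 = +0.000103
  k=1: (−1)^1·6.0000/(2)·0.1008^2·0.9949^2 = -0.030157
d^2_{1,1}(2.9397) = +0.000103 -0.030157 = -0.030054

d=-0.0301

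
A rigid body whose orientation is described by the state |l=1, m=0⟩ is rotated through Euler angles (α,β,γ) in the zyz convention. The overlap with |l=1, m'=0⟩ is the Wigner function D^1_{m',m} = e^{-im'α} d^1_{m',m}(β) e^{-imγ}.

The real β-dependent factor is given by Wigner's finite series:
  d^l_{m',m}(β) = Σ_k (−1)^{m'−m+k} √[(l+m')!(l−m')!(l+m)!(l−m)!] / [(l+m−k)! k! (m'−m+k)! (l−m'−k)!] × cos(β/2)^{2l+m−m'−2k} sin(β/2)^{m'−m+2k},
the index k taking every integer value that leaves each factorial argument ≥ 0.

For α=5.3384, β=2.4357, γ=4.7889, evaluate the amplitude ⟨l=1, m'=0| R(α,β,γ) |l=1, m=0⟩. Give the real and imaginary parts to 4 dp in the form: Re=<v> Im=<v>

D^1_{0,0}(5.3384,2.4357,4.7889) = e^{-i·0·5.3384}·d^1_{0,0}(2.4357)·e^{-i·0·4.7889}. Compute d first:
c=cos(2.4357/2)=0.345664, s=sin(2.4357/2)=0.938358; N=√[1·1·1·1]=1.000000
k: max(0,(0)−(0))=0 … min(1+(0),1−(0))=1
  k=0: (−1)^0·1.0000/(1)·0.3457^2·0.9384^0 = +0.119484
  k=1: (−1)^1·1.0000/(1)·0.3457^0·0.9384^2 = -0.880516
d^1_{0,0}(2.4357) = +0.119484 -0.880516 = -0.761033
Attach z-rotation phases: D = e^{-i(0)(5.3384)}·(-0.761033)·e^{-i(0)(4.7889)} = -0.761033+0.000000i

Re=-0.7610 Im=0.0000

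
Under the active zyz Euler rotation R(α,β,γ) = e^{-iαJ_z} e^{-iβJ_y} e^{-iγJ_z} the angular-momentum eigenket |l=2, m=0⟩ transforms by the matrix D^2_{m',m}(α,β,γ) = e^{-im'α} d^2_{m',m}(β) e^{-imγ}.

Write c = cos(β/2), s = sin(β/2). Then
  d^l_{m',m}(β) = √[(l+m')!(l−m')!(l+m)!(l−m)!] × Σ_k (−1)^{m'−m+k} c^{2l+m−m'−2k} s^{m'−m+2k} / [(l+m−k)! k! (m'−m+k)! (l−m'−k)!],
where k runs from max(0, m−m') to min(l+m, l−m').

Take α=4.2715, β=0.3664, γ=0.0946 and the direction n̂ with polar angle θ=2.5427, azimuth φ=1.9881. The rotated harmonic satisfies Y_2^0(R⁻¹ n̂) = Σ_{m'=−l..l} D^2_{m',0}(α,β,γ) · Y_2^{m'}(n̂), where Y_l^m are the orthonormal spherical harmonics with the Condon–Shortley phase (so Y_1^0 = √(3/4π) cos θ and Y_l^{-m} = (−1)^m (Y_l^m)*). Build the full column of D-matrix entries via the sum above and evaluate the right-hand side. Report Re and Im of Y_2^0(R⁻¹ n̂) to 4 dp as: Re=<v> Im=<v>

Re=0.4564 Im=0.0000

Need the full column D^2_{m',0} for m'=−2..2 at α=4.2715, β=0.3664, γ=0.0946.
cos(β/2)=0.983266, sin(β/2)=0.182177
d^2_{-2,0}: single k=2 term ⇒ +0.078597;  D = -0.049970+0.060666i
d^2_{-1,0}: k∈[1..2] ⇒ +0.424211 -0.014562 = +0.409649;  D = -0.174815-0.370475i
d^2_{0,0}: k∈[0..2] ⇒ +0.934725 -0.128348 +0.001101 = +0.807478;  D = +0.807478+0.000000i
d^2_{1,0}: k∈[0..1] ⇒ -0.424211 +0.014562 = -0.409649;  D = +0.174815-0.370475i
d^2_{2,0}: single k=0 term ⇒ +0.078597;  D = -0.049970-0.060666i
Y_2^{m'}(θ=2.5427,φ=1.9881) and Σ D·Y over m':
  (-0.0500+0.0607i)·(-0.0824+0.0910i)  (-0.1748-0.3705i)·(+0.1458+0.3288i)  (+0.8075+0.0000i)·(+0.3301+0.0000i)  (+0.1748-0.3705i)·(-0.1458+0.3288i)  (-0.0500-0.0607i)·(-0.0824-0.0910i)
Y_2^0(R⁻¹ n̂) = +0.456432-0.000000i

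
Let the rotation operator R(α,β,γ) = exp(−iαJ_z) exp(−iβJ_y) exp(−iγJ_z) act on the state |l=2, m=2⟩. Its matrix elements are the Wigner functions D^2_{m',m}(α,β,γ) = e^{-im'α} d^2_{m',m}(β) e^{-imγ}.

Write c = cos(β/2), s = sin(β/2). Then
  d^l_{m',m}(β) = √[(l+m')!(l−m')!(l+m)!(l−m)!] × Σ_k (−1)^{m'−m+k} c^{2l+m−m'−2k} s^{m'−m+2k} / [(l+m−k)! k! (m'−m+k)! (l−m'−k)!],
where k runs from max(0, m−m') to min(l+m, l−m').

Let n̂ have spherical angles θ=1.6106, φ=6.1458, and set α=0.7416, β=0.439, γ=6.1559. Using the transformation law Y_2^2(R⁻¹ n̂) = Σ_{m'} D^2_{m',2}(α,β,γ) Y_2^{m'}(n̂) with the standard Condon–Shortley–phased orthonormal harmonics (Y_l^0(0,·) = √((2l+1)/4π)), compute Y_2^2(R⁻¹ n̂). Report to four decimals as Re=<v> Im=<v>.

Re=-0.0006 Im=-0.3650

Need the full column D^2_{m',2} for m'=−2..2 at α=0.7416, β=0.439, γ=6.1559.
cos(β/2)=0.976006, sin(β/2)=0.217742
d^2_{-2,2}: single k=4 term ⇒ +0.002248;  D = -0.000374+0.002217i
d^2_{-1,2}: single k=3 term ⇒ +0.020151;  D = +0.010953+0.016915i
d^2_{0,2}: single k=2 term ⇒ +0.110628;  D = +0.107062+0.027859i
d^2_{1,2}: single k=1 term ⇒ +0.404883;  D = +0.357806-0.189486i
d^2_{2,2}: single k=0 term ⇒ +0.907425;  D = +0.304468-0.854821i
Y_2^{m'}(θ=1.6106,φ=6.1458) and Σ D·Y over m':
  (-0.0004+0.0022i)·(+0.3712+0.1046i)  (+0.0110+0.0169i)·(-0.0304-0.0042i)  (+0.1071+0.0279i)·(-0.3139+0.0000i)  (+0.3578-0.1895i)·(+0.0304-0.0042i)  (+0.3045-0.8548i)·(+0.3712-0.1046i)
Y_2^2(R⁻¹ n̂) = -0.000580-0.364958i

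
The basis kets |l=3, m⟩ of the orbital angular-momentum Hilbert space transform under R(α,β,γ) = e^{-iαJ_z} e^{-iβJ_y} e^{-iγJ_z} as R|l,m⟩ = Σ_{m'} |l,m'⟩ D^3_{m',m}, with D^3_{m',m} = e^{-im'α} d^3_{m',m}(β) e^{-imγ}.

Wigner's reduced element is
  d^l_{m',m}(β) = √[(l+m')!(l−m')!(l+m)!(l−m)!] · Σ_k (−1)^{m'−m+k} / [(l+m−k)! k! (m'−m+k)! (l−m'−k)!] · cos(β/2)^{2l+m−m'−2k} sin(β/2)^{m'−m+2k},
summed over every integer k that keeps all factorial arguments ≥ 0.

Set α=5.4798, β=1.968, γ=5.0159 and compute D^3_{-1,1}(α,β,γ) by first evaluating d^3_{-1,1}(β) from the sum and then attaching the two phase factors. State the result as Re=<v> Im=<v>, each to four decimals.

Re=-0.4068 Im=-0.2035

D^3_{-1,1}(5.4798,1.968,5.0159) = e^{-i·-1·5.4798}·d^3_{-1,1}(1.968)·e^{-i·1·5.0159}. Compute d first:
With c≡cos(β/2)=0.553696 and s≡sin(β/2)=0.832719, N=[2·24·24·2]^{1/2}=48.000000
k∈{2,3,4} keeps every argument non-negative
  k=2: (−1)^0·48.0000/(8)·0.5537^4·0.8327^2 = +0.391051
  k=3: (−1)^1·48.0000/(6)·0.5537^2·0.8327^4 = -1.179306
  k=4: (−1)^2·48.0000/(48)·0.5537^0·0.8327^6 = +0.333419
d^3_{-1,1}(1.968) = +0.391051 -1.179306 +0.333419 = -0.454835
Phases: e^{-i·(-1)·5.4798}=+0.694274-0.719711i, e^{-i·(1)·5.0159}=+0.298873+0.954293i ⇒ D=-0.406766-0.203511i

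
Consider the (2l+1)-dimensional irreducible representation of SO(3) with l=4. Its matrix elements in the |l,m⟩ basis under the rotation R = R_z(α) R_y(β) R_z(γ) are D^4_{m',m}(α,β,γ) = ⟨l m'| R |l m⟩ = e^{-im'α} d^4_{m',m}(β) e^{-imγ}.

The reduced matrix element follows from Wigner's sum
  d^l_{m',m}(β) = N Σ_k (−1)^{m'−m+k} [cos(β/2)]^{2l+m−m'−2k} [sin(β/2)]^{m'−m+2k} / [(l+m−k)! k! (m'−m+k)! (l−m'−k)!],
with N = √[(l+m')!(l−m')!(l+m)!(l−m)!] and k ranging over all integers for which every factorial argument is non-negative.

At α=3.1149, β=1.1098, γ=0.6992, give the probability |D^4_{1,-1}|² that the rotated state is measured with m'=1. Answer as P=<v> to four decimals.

Split into d^4_{1,-1}(β=1.1098) × two z-phases.
Half-angle: c=0.849953, s=0.526858. N=√(120·6·6·120)=720.000000
Admissible k: 0..3 (factorial args all ≥0)
  k=0: (−1)^2·720.0000/(72)·0.8500^6·0.5269^2 = +1.046544
  k=1: (−1)^3·720.0000/(24)·0.8500^4·0.5269^4 = -1.206359
  k=2: (−1)^4·720.0000/(48)·0.8500^2·0.5269^6 = +0.231763
  k=3: (−1)^5·720.0000/(720)·0.8500^0·0.5269^8 = -0.005937
d^4_{1,-1}(1.1098) = +1.046544 -1.206359 +0.231763 -0.005937 = +0.066012
|D^4_{1,-1}|² = |d^4_{1,-1}(β)|² = (+0.066012)² = 0.004358 (the z-rotation phases have unit modulus)

P=0.0044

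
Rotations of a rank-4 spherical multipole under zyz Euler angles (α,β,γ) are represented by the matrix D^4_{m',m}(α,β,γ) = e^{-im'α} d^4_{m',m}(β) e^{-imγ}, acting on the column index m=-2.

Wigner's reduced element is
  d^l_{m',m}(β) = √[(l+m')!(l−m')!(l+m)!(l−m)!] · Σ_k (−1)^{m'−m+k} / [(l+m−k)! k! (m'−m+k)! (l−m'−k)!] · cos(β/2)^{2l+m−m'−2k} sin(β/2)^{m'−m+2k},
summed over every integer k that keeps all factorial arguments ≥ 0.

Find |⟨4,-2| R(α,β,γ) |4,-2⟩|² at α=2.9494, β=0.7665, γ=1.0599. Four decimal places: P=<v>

D^4_{-2,-2}(2.9494,0.7665,1.0599) = e^{-i·-2·2.9494}·d^4_{-2,-2}(0.7665)·e^{-i·-2·1.0599}. Compute d first:
Half-angle: c=0.927454, s=0.373937. N=√(2·720·2·720)=1440.000000
Admissible k: 0..2 (factorial args all ≥0)
  k=0: (−1)^0·1440.0000/(1440)·0.9275^8·0.3739^0 = +0.547444
  k=1: (−1)^1·1440.0000/(120)·0.9275^6·0.3739^2 = -1.067904
  k=2: (−1)^2·1440.0000/(96)·0.9275^4·0.3739^4 = +0.216997
d^4_{-2,-2}(0.7665) = +0.547444 -1.067904 +0.216997 = -0.303463
|D^4_{-2,-2}|² = |d^4_{-2,-2}(β)|² = (-0.303463)² = 0.092090 (the z-rotation phases have unit modulus)

P=0.0921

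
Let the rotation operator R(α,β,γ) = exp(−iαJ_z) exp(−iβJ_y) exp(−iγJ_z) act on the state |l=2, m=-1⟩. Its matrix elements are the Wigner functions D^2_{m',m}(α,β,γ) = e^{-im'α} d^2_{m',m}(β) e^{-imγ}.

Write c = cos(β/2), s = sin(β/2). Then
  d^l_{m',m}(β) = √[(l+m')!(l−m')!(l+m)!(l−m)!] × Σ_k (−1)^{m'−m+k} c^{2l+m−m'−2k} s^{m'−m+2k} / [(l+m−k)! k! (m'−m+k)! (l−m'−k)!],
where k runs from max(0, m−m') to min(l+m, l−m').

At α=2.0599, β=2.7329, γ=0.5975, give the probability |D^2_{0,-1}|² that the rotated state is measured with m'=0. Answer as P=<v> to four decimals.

D^2_{0,-1}(2.0599,2.7329,0.5975) = e^{-i·0·2.0599}·d^2_{0,-1}(2.7329)·e^{-i·-1·0.5975}. Compute d first:
With c≡cos(β/2)=0.202927 and s≡sin(β/2)=0.979194, N=[2·2·1·6]^{1/2}=4.898979
k: max(0,(-1)−(0))=0 … min(2+(-1),2−(0))=1
  k=0: (−1)^1·4.8990/(2)·0.2029^3·0.9792^1 = -0.020043
  k=1: (−1)^2·4.8990/(2)·0.2029^1·0.9792^3 = +0.466683
d^2_{0,-1}(2.7329) = -0.020043 +0.466683 = +0.446640
|D^2_{0,-1}|² = |d^2_{0,-1}(β)|² = (+0.446640)² = 0.199487 (the z-rotation phases have unit modulus)

P=0.1995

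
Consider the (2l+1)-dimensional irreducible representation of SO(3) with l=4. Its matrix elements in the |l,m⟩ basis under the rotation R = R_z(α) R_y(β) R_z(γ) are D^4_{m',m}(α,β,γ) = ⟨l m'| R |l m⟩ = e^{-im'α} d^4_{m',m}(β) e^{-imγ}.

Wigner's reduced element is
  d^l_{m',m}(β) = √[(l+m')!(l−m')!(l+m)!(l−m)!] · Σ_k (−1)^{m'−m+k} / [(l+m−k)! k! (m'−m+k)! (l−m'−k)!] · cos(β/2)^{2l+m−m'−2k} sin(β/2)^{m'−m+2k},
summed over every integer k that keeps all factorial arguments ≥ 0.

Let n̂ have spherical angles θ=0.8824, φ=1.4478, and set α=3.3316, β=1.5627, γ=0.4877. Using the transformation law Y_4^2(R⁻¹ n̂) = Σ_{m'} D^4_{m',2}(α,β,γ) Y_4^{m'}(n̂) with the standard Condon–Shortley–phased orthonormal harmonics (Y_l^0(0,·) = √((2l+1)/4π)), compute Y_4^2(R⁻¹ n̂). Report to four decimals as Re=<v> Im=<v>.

Need the full column D^4_{m',2} for m'=−4..4 at α=3.3316, β=1.5627, γ=0.4877.
cos(β/2)=0.709963, sin(β/2)=0.704239
d^4_{-4,2}: single k=6 term ⇒ +0.325364;  D = +0.317847-0.069533i
d^4_{-3,2}: k∈[5..6] ⇒ +0.695812 -0.228212 = +0.467600;  D = -0.429703+0.184406i
d^4_{-2,2}: k∈[4..6] ⇒ +0.937377 -0.737856 +0.060500 = +0.260021;  D = +0.215280-0.145827i
d^4_{-1,2}: k∈[3..5] ⇒ +0.890952 -1.314962 +0.258768 = -0.165242;  D = +0.116844-0.116843i
d^4_{0,2}: k∈[2..4] ⇒ +0.602527 -1.580932 +0.583327 = -0.395077;  D = -0.221574+0.327095i
d^4_{1,2}: k∈[1..3] ⇒ +0.271649 -1.336428 +0.876641 = -0.188138;  D = +0.074197-0.172889i
d^4_{2,2}: k∈[0..2] ⇒ +0.064549 -0.762144 +0.937377 = +0.239782;  D = +0.051246-0.234242i
d^4_{3,2}: k∈[0..1] ⇒ -0.239572 +0.707171 = +0.467599;  D = -0.011864+0.467449i
d^4_{4,2}: single k=0 term ⇒ +0.336074;  D = -0.055079-0.331530i
Y_4^{m'}(θ=0.8824,φ=1.4478) and Σ D·Y over m':
  (+0.3178-0.0695i)·(+0.1387+0.0744i)  (-0.4297+0.1844i)·(-0.1321+0.3416i)  (+0.2153-0.1458i)·(-0.3532-0.0887i)  (+0.1168-0.1168i)·(-0.0050+0.0403i)  (-0.2216+0.3271i)·(-0.3604+0.0000i)  (+0.0742-0.1729i)·(+0.0050+0.0403i)  (+0.0512-0.2342i)·(-0.3532+0.0887i)  (-0.0119+0.4674i)·(+0.1321+0.3416i)  (-0.0551-0.3315i)·(+0.1387-0.0744i)
Y_4^2(R⁻¹ n̂) = -0.145489-0.132139i

Re=-0.1455 Im=-0.1321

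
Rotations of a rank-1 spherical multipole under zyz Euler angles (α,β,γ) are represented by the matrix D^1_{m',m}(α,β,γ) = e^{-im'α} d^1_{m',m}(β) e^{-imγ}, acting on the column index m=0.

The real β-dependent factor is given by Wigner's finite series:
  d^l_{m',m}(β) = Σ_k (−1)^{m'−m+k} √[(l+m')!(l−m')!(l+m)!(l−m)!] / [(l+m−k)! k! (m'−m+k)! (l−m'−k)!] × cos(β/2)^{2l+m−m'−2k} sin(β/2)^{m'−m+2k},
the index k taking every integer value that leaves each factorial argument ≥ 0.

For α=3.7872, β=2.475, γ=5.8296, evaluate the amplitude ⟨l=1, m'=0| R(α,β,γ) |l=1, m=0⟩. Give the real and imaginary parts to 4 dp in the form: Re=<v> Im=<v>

Re=-0.7859 Im=0.0000

Split into d^1_{0,0}(β=2.475) × two z-phases.
With c≡cos(β/2)=0.327160 and s≡sin(β/2)=0.944969, N=[1·1·1·1]^{1/2}=1.000000
The bounds max(0,m−m')=0 and min(l+m,l−m')=1 give 2 terms
  k=0: (−1)^0·1.0000/(1)·0.3272^2·0.9450^0 = +0.107033
  k=1: (−1)^1·1.0000/(1)·0.3272^0·0.9450^2 = -0.892967
d^1_{0,0}(2.475) = +0.107033 -0.892967 = -0.785933
D = (+1.000000+0.000000i)·(-0.785933)·(+1.000000+0.000000i) = -0.785933+0.000000i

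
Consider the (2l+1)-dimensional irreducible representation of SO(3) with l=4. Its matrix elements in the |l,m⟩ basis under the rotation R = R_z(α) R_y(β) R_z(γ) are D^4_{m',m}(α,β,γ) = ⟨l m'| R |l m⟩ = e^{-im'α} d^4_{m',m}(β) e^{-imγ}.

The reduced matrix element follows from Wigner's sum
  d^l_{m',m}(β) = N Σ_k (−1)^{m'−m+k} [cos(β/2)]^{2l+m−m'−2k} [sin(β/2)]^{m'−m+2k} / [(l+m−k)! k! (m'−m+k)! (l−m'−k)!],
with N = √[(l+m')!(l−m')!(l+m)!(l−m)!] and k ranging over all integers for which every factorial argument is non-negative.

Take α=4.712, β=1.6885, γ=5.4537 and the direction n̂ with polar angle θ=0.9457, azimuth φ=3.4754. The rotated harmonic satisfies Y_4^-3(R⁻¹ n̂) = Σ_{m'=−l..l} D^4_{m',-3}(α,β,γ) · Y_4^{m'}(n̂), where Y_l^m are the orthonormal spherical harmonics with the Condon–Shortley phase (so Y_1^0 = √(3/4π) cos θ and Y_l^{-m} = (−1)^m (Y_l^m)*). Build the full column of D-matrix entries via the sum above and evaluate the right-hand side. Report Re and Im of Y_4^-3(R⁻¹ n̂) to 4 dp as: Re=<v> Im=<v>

Need the full column D^4_{m',-3} for m'=−4..4 at α=4.712, β=1.6885, γ=5.4537.
cos(β/2)=0.664292, sin(β/2)=0.747473
d^4_{-4,-3}: single k=1 term ⇒ +0.120685;  D = -0.095960-0.073189i
d^4_{-3,-3}: k∈[0..1] ⇒ +0.037920 -0.336081 = -0.298160;  D = -0.180910+0.237005i
d^4_{-2,-3}: k∈[0..1] ⇒ -0.159652 +0.606411 = +0.446760;  D = +0.355020+0.271211i
d^4_{-1,-3}: k∈[0..1] ⇒ +0.381080 -0.804151 = -0.423071;  D = +0.256961-0.336095i
d^4_{0,-3}: k∈[0..1] ⇒ -0.639214 +0.809318 = +0.170104;  D = -0.135094-0.103369i
d^4_{1,-3}: k∈[0..1] ⇒ +0.804151 -0.610888 = +0.193263;  D = +0.117502-0.153440i
d^4_{2,-3}: k∈[0..1] ⇒ -0.767786 +0.324035 = -0.443751;  D = -0.352209-0.269933i
d^4_{3,-3}: k∈[0..1] ⇒ +0.538753 -0.097446 = +0.441307;  D = -0.268582+0.350165i
d^4_{4,-3}: single k=0 term ⇒ -0.244948;  D = +0.194301+0.149152i
Y_4^{m'}(θ=0.9457,φ=3.4754) and Σ D·Y over m':
  (-0.0960-0.0732i)·(+0.0447-0.1861i)  (-0.1809+0.2370i)·(-0.2106+0.3289i)  (+0.3550+0.2712i)·(+0.2413-0.1903i)  (+0.2570-0.3361i)·(+0.1279-0.0444i)  (-0.1351-0.1034i)·(-0.3352+0.0000i)  (+0.1175-0.1534i)·(-0.1279-0.0444i)  (-0.3522-0.2699i)·(+0.2413+0.1903i)  (-0.2686+0.3502i)·(+0.2106+0.3289i)  (+0.1943+0.1492i)·(+0.0447+0.1861i)
Y_4^-3(R⁻¹ n̂) = -0.103540-0.206196i

Re=-0.1035 Im=-0.2062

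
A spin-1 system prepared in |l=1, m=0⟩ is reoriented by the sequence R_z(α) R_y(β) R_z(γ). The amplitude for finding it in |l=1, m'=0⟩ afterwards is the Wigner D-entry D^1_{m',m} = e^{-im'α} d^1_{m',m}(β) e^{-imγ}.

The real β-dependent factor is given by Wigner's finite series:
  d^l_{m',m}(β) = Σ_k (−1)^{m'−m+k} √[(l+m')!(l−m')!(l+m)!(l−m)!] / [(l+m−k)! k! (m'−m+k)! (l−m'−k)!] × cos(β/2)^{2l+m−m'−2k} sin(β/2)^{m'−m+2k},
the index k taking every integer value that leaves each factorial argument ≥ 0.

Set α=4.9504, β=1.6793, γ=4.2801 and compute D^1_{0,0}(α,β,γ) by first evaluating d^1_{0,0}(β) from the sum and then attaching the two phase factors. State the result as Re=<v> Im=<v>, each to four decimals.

Re=-0.1083 Im=0.0000

D^1_{0,0}(4.9504,1.6793,4.2801) = e^{-i·0·4.9504}·d^1_{0,0}(1.6793)·e^{-i·0·4.2801}. Compute d first:
c=cos(1.6793/2)=0.667723, s=sin(1.6793/2)=0.744409; N=√[1·1·1·1]=1.000000
The bounds max(0,m−m')=0 and min(l+m,l−m')=1 give 2 terms
  k=0: (−1)^0·1.0000/(1)·0.6677^2·0.7444^0 = +0.445855
  k=1: (−1)^1·1.0000/(1)·0.6677^0·0.7444^2 = -0.554145
d^1_{0,0}(1.6793) = +0.445855 -0.554145 = -0.108291
Phases: e^{-i·(0)·4.9504}=+1.000000+0.000000i, e^{-i·(0)·4.2801}=+1.000000+0.000000i ⇒ D=-0.108291+0.000000i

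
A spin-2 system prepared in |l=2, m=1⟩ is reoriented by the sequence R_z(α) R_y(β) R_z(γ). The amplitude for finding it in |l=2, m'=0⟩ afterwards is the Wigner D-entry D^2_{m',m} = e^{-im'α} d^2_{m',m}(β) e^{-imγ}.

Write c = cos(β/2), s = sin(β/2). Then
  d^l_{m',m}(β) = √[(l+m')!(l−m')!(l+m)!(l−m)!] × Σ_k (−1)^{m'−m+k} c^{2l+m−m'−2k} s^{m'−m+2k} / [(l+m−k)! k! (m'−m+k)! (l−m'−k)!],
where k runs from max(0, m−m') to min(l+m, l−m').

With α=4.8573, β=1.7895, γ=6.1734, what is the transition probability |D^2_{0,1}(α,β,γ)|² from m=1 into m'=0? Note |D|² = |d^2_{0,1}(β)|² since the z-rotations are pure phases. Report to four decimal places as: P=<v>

P=0.0673

D^2_{0,1}(4.8573,1.7895,6.1734) = e^{-i·0·4.8573}·d^2_{0,1}(1.7895)·e^{-i·1·6.1734}. Compute d first:
With c≡cos(β/2)=0.625714 and s≡sin(β/2)=0.780053, N=[2·2·6·1]^{1/2}=4.898979
k∈{1,2} keeps every argument non-negative
  k=1: (−1)^0·4.8990/(2)·0.6257^3·0.7801^1 = +0.468087
  k=2: (−1)^1·4.8990/(2)·0.6257^1·0.7801^3 = -0.727484
d^2_{0,1}(1.7895) = +0.468087 -0.727484 = -0.259396
|D^2_{0,1}|² = |d^2_{0,1}(β)|² = (-0.259396)² = 0.067286 (the z-rotation phases have unit modulus)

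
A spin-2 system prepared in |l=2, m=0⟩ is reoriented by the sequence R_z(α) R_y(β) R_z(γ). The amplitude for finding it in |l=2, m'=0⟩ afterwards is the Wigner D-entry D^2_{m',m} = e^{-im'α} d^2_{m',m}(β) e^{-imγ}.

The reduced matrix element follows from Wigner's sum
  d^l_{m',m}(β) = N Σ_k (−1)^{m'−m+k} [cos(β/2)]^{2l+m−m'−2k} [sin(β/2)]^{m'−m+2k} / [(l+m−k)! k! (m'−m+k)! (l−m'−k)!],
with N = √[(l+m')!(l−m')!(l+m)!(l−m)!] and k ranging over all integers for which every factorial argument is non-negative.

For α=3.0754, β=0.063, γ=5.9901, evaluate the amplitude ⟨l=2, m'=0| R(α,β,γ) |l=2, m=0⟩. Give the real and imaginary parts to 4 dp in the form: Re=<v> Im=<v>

Re=0.9941 Im=0.0000

Split into d^2_{0,0}(β=0.063) × two z-phases.
Half-angle: c=0.999504, s=0.031495. N=√(2·2·2·2)=4.000000
k: max(0,(0)−(0))=0 … min(2+(0),2−(0))=2
  k=0: (−1)^0·4.0000/(4)·0.9995^4·0.0315^0 = +0.998017
  k=1: (−1)^1·4.0000/(1)·0.9995^2·0.0315^2 = -0.003964
  k=2: (−1)^2·4.0000/(4)·0.9995^0·0.0315^4 = +0.000001
d^2_{0,0}(0.063) = +0.998017 -0.003964 +0.000001 = +0.994054
D = (+1.000000+0.000000i)·(+0.994054)·(+1.000000+0.000000i) = +0.994054+0.000000i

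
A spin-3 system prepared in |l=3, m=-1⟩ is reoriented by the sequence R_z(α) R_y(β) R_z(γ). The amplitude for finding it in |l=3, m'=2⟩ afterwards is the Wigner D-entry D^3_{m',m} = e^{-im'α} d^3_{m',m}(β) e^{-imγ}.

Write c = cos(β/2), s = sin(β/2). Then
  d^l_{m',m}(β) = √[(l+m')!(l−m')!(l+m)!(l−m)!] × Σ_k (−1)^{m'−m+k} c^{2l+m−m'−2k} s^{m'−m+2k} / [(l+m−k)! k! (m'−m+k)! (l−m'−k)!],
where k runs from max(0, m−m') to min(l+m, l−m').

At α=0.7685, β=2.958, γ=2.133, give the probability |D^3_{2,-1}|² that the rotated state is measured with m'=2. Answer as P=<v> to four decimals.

Split into d^3_{2,-1}(β=2.958) × two z-phases.
With c≡cos(β/2)=0.091667 and s≡sin(β/2)=0.995790, N=[120·1·2·24]^{1/2}=75.894664
Admissible k: 0..1 (factorial args all ≥0)
  k=0: (−1)^3·75.8947/(12)·0.0917^3·0.9958^3 = -0.004810
  k=1: (−1)^4·75.8947/(24)·0.0917^1·0.9958^5 = +0.283827
d^3_{2,-1}(2.958) = -0.004810 +0.283827 = +0.279016
|D^3_{2,-1}|² = |d^3_{2,-1}(β)|² = (+0.279016)² = 0.077850 (the z-rotation phases have unit modulus)

P=0.0779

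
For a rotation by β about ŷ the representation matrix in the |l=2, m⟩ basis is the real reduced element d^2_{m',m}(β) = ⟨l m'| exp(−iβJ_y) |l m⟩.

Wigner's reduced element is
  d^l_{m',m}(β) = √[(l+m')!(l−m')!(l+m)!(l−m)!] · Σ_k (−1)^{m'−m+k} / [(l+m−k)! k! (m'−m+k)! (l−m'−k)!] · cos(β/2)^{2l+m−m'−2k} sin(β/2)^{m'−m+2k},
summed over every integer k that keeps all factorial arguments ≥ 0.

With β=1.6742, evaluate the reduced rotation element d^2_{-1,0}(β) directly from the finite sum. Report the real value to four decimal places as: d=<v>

d^2_{-1,0}(β=1.6742) via Wigner's sum:
Half-angle: c=0.669619, s=0.742704. N=√(1·6·2·2)=4.898979
k: max(0,(0)−(-1))=1 … min(2+(0),2−(-1))=2
  k=1: (−1)^0·4.8990/(2)·0.6696^3·0.7427^1 = +0.546230
  k=2: (−1)^1·4.8990/(2)·0.6696^1·0.7427^3 = -0.671973
d^2_{-1,0}(1.6742) = +0.546230 -0.671973 = -0.125742

d=-0.1257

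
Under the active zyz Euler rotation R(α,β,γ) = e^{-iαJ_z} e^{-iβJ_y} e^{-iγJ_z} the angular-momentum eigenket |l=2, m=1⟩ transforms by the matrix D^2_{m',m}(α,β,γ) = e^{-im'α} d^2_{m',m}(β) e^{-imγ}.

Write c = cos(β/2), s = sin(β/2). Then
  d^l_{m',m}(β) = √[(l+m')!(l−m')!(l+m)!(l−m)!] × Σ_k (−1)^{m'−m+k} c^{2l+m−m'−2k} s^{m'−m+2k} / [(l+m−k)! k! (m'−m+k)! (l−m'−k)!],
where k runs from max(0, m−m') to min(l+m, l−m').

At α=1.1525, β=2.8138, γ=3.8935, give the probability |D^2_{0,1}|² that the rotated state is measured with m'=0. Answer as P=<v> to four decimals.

P=0.1394

First d^2_{0,1}(β=2.8138), then the phase factors e^{-i(0)α} and e^{-i(1)γ}:
c=cos(2.8138/2)=0.163164, s=sin(2.8138/2)=0.986599; N=√[2·2·6·1]=4.898979
k: max(0,(1)−(0))=1 … min(2+(1),2−(0))=2
  k=1: (−1)^0·4.8990/(2)·0.1632^3·0.9866^1 = +0.010497
  k=2: (−1)^1·4.8990/(2)·0.1632^1·0.9866^3 = -0.383814
d^2_{0,1}(2.8138) = +0.010497 -0.383814 = -0.373317
|D^2_{0,1}|² = |d^2_{0,1}(β)|² = (-0.373317)² = 0.139365 (the z-rotation phases have unit modulus)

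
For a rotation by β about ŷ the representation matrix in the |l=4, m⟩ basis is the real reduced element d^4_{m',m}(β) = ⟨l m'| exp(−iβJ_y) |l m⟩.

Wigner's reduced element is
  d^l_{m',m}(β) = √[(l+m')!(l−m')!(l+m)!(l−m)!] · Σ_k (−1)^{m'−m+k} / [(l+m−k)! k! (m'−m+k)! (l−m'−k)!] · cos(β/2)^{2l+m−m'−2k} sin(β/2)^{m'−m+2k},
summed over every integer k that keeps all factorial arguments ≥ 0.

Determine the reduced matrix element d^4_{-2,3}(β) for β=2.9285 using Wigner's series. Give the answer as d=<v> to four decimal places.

d=-0.3693

d^4_{-2,3}(β=2.9285) via Wigner's sum:
c=cos(2.9285/2)=0.106345, s=sin(2.9285/2)=0.994329; N=√[2·720·5040·1]=2693.993318
k: max(0,(3)−(-2))=5 … min(4+(3),4−(-2))=6
  k=5: (−1)^0·2693.9933/(240)·0.1063^3·0.9943^5 = +0.013122
  k=6: (−1)^1·2693.9933/(720)·0.1063^1·0.9943^7 = -0.382377
d^4_{-2,3}(2.9285) = +0.013122 -0.382377 = -0.369256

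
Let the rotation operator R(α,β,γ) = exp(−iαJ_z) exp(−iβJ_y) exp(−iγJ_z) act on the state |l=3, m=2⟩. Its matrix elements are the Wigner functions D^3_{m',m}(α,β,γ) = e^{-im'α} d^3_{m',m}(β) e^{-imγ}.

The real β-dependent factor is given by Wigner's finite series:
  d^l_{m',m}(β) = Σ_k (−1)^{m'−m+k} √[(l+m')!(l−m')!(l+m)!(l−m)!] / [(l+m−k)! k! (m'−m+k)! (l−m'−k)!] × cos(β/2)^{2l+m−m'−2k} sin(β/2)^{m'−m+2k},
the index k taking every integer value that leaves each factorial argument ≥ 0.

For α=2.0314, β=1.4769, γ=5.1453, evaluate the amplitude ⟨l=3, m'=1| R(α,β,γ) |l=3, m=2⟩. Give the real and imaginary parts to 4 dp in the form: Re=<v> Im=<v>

Re=-0.3002 Im=-0.0749

First d^3_{1,2}(β=1.4769), then the phase factors e^{-i(1)α} and e^{-i(2)γ}:
With c≡cos(β/2)=0.739513 and s≡sin(β/2)=0.673142, N=[24·2·120·1]^{1/2}=75.894664
k∈{1,2} keeps every argument non-negative
  k=1: (−1)^0·75.8947/(24)·0.7395^5·0.6731^1 = +0.470799
  k=2: (−1)^1·75.8947/(12)·0.7395^3·0.6731^3 = -0.780168
d^3_{1,2}(1.4769) = +0.470799 -0.780168 = -0.309369
Phases: e^{-i·(1)·2.0314}=-0.444489-0.895784i, e^{-i·(2)·5.1453}=-0.648014+0.761628i ⇒ D=-0.300178-0.074850i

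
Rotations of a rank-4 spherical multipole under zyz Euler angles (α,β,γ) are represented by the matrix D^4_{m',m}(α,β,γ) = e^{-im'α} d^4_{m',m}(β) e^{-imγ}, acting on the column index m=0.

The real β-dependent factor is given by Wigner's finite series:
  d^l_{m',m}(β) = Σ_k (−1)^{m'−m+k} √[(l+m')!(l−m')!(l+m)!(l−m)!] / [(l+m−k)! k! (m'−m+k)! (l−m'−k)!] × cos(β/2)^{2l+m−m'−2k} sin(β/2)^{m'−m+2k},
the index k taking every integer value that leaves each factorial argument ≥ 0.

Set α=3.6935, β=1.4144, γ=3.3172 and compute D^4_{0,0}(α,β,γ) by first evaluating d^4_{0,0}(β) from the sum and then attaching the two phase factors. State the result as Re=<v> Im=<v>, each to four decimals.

Split into d^4_{0,0}(β=1.4144) × two z-phases.
Half-angle: c=0.760184, s=0.649708. N=√(24·24·24·24)=576.000000
The bounds max(0,m−m')=0 and min(l+m,l−m')=4 give 5 terms
  k=0: (−1)^0·576.0000/(576)·0.7602^8·0.6497^0 = +0.111519
  k=1: (−1)^1·576.0000/(36)·0.7602^6·0.6497^2 = -1.303373
  k=2: (−1)^2·576.0000/(16)·0.7602^4·0.6497^4 = +2.142150
  k=3: (−1)^3·576.0000/(36)·0.7602^2·0.6497^6 = -0.695450
  k=4: (−1)^4·576.0000/(576)·0.7602^0·0.6497^8 = +0.031750
d^4_{0,0}(1.4144) = +0.111519 -1.303373 +2.142150 -0.695450 +0.031750 = +0.286596
D = (+1.000000+0.000000i)·(+0.286596)·(+1.000000+0.000000i) = +0.286596+0.000000i

Re=0.2866 Im=0.0000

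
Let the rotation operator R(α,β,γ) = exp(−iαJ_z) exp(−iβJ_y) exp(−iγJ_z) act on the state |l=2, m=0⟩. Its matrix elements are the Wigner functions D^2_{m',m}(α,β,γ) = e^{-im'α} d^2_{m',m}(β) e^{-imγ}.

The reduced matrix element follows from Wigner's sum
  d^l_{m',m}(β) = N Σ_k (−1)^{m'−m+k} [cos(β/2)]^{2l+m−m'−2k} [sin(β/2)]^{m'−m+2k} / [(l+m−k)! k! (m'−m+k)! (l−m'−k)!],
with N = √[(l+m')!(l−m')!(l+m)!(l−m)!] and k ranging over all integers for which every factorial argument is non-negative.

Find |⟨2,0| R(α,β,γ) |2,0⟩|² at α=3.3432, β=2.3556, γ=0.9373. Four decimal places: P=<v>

First d^2_{0,0}(β=2.3556), then the phase factors e^{-i(0)α} and e^{-i(0)γ}:
c=cos(2.3556/2)=0.382958, s=sin(2.3556/2)=0.923766; N=√[2·2·2·2]=4.000000
k: max(0,(0)−(0))=0 … min(2+(0),2−(0))=2
  k=0: (−1)^0·4.0000/(4)·0.3830^4·0.9238^0 = +0.021508
  k=1: (−1)^1·4.0000/(1)·0.3830^2·0.9238^2 = -0.500594
  k=2: (−1)^2·4.0000/(4)·0.3830^0·0.9238^4 = +0.728195
d^2_{0,0}(2.3556) = +0.021508 -0.500594 +0.728195 = +0.249108
|D^2_{0,0}|² = |d^2_{0,0}(β)|² = (+0.249108)² = 0.062055 (the z-rotation phases have unit modulus)

P=0.0621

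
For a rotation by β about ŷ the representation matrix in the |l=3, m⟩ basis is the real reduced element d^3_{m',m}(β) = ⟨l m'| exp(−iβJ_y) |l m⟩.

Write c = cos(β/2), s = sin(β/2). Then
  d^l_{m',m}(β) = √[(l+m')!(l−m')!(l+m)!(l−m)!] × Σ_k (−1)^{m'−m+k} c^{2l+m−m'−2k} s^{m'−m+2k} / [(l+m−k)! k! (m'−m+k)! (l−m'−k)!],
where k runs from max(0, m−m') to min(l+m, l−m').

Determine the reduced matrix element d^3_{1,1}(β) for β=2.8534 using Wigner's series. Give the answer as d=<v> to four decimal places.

d=0.1154

d^3_{1,1}(β=2.8534) via Wigner's sum:
c=cos(2.8534/2)=0.143598, s=sin(2.8534/2)=0.989636; N=√[24·2·24·2]=48.000000
k: max(0,(1)−(1))=0 … min(3+(1),3−(1))=2
  k=0: (−1)^0·48.0000/(48)·0.1436^6·0.9896^0 = +0.000009
  k=1: (−1)^1·48.0000/(6)·0.1436^4·0.9896^2 = -0.003331
  k=2: (−1)^2·48.0000/(8)·0.1436^2·0.9896^4 = +0.118673
d^3_{1,1}(2.8534) = +0.000009 -0.003331 +0.118673 = +0.115350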